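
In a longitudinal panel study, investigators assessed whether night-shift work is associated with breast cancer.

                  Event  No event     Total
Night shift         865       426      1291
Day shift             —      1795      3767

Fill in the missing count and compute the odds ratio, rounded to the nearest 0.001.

The missing cell is in the unexposed row: 3767 − 1795 = 1972.
So a = 865, b = 426, c = 1972, d = 1795.
OR = (a·d)/(b·c) = (865 × 1795) / (426 × 1972) = 1552675 / 840072 = 1.84826

1.848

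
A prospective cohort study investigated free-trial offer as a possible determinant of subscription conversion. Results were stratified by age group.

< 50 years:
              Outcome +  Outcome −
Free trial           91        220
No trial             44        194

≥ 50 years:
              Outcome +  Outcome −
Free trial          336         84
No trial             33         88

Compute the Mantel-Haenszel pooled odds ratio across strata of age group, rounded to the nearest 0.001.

OR_MH = Σ(aᵢdᵢ/nᵢ) / Σ(bᵢcᵢ/nᵢ), where nᵢ is the stratum total.
Stratum 1 (< 50 years): n = 549; a·d/n = 91·194/549 = 32.1566; b·c/n = 220·44/549 = 17.6321
Stratum 2 (≥ 50 years): n = 541; a·d/n = 336·88/541 = 54.6543; b·c/n = 84·33/541 = 5.1238
OR_MH = (32.1566 + 54.6543) / (17.6321 + 5.1238) = 86.8110 / 22.7559 = 3.81488

3.815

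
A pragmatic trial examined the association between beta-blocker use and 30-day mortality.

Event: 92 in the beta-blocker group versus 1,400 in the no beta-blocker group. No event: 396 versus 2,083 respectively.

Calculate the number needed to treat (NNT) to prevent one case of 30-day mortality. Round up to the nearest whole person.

5

Risk in treated group = 92/488 = 0.18852; risk in control = 1400/3483 = 0.40195.
Absolute risk reduction = 0.40195 − 0.18852 = 0.21343
NNT = 1 / ARR = 1 / 0.21343 = 4.685 → round up → 5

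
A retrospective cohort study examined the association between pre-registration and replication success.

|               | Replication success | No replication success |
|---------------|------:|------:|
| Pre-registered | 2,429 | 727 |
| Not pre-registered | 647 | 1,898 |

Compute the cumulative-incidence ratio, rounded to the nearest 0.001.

3.027

Cells: a = 2429, b = 727, c = 647, d = 1898.
Risk in exposed = 2429/3156 = 0.76965; risk in unexposed = 647/2545 = 0.25422.
RR = 0.76965 / 0.25422 = 3.02743
The risk among the exposed is 3.03 times that among the unexposed.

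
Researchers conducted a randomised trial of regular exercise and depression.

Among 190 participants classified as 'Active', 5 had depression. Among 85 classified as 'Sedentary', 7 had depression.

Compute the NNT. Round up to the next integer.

Risk in treated group = 5/190 = 0.02632; risk in control = 7/85 = 0.08235.
Absolute risk reduction = 0.08235 − 0.02632 = 0.05604
NNT = 1 / ARR = 1 / 0.05604 = 17.845 → round up → 18

18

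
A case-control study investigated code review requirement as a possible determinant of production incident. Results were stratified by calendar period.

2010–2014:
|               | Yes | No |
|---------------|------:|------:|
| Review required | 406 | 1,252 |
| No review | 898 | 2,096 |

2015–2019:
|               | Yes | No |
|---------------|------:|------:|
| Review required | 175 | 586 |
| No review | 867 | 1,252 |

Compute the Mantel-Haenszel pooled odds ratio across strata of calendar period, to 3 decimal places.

OR_MH = Σ(aᵢdᵢ/nᵢ) / Σ(bᵢcᵢ/nᵢ), where nᵢ is the stratum total.
Stratum 1 (2010–2014): n = 4652; a·d/n = 406·2096/4652 = 182.9269; b·c/n = 1252·898/4652 = 241.6801
Stratum 2 (2015–2019): n = 2880; a·d/n = 175·1252/2880 = 76.0764; b·c/n = 586·867/2880 = 176.4104
OR_MH = (182.9269 + 76.0764) / (241.6801 + 176.4104) = 259.0033 / 418.0906 = 0.61949

0.619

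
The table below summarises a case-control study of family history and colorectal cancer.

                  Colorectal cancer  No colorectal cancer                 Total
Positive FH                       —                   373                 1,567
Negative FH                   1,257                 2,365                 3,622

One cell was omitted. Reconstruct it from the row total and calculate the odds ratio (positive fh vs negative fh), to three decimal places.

6.023

The missing cell is in the exposed row: 1567 − 373 = 1194.
So a = 1194, b = 373, c = 1257, d = 2365.
OR = (a·d)/(b·c) = (1194 × 2365) / (373 × 1257) = 2823810 / 468861 = 6.02270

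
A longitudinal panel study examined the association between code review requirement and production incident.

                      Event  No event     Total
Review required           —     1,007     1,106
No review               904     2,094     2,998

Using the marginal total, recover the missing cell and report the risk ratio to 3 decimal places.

0.297

The missing cell is in the exposed row: 1106 − 1007 = 99.
So a = 99, b = 1007, c = 904, d = 2094.
RR = [a/(a+b)] / [c/(c+d)] = (99/1106) / (904/2998) = 0.08951/0.30153 = 0.29685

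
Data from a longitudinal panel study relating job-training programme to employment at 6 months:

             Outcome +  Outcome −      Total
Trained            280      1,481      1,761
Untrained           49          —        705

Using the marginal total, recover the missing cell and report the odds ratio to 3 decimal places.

The missing cell is in the unexposed row: 705 − 49 = 656.
So a = 280, b = 1481, c = 49, d = 656.
OR = (a·d)/(b·c) = (280 × 656) / (1481 × 49) = 183680 / 72569 = 2.53111

2.531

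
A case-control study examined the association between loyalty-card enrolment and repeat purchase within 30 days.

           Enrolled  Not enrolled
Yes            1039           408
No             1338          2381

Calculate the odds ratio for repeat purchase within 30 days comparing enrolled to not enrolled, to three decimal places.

4.532

Reading the table with exposure as columns: a = 1039 (Enrolled, case), b = 1338 (Enrolled, non-case), c = 408 (Not enrolled, case), d = 2381.
OR = (a·d)/(b·c) = (1039 × 2381) / (1338 × 408) = 2473859 / 545904 = 4.53167
The odds of repeat purchase within 30 days are about 4.53 times as high in the enrolled group.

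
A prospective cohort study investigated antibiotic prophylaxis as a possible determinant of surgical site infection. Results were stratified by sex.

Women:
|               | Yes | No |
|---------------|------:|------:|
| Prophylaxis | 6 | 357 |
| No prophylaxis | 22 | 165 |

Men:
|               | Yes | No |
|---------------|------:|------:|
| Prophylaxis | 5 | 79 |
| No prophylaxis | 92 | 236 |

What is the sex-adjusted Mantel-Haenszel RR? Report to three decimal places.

RR_MH = Σ(aᵢ·n₀ᵢ/nᵢ) / Σ(cᵢ·n₁ᵢ/nᵢ), with n₁ᵢ = aᵢ+bᵢ (exposed), n₀ᵢ = cᵢ+dᵢ (unexposed), nᵢ = n₁ᵢ+n₀ᵢ.
Stratum 1 (Women): n₁ = 363, n₀ = 187, n = 550; a·n₀/n = 6·187/550 = 2.0400; c·n₁/n = 22·363/550 = 14.5200
Stratum 2 (Men): n₁ = 84, n₀ = 328, n = 412; a·n₀/n = 5·328/412 = 3.9806; c·n₁/n = 92·84/412 = 18.7573
RR_MH = (2.0400 + 3.9806) / (14.5200 + 18.7573) = 6.0206 / 33.2773 = 0.18092

0.181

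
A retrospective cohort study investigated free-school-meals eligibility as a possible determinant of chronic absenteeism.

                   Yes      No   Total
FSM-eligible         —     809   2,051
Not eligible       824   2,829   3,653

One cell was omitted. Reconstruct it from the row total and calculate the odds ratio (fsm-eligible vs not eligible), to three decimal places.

5.271

The missing cell is in the exposed row: 2051 − 809 = 1242.
So a = 1242, b = 809, c = 824, d = 2829.
OR = (a·d)/(b·c) = (1242 × 2829) / (809 × 824) = 3513618 / 666616 = 5.27083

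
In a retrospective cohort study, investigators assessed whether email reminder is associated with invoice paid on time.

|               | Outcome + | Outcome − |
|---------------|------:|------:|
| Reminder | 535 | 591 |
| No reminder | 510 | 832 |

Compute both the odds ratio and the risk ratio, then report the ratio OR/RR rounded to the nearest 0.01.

Cells: a = 535, b = 591, c = 510, d = 832.
OR = (535·832)/(591·510) = 445120/301410 = 1.47679
Risk in exposed = 535/1126 = 0.47513; risk in unexposed = 510/1342 = 0.38003; RR = 1.25025
OR/RR = 1.47679 / 1.25025 = 1.18120
The outcome is not rare, so the OR lies further from 1 than the RR.

1.18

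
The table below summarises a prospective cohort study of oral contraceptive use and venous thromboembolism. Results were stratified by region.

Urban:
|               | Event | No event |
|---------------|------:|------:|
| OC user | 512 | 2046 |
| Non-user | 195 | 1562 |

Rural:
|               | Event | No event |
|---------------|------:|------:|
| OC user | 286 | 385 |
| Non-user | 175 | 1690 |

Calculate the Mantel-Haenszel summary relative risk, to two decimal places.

2.59

RR_MH = Σ(aᵢ·n₀ᵢ/nᵢ) / Σ(cᵢ·n₁ᵢ/nᵢ), with n₁ᵢ = aᵢ+bᵢ (exposed), n₀ᵢ = cᵢ+dᵢ (unexposed), nᵢ = n₁ᵢ+n₀ᵢ.
Stratum 1 (Urban): n₁ = 2558, n₀ = 1757, n = 4315; a·n₀/n = 512·1757/4315 = 208.4783; c·n₁/n = 195·2558/4315 = 115.5991
Stratum 2 (Rural): n₁ = 671, n₀ = 1865, n = 2536; a·n₀/n = 286·1865/2536 = 210.3273; c·n₁/n = 175·671/2536 = 46.3032
RR_MH = (208.4783 + 210.3273) / (115.5991 + 46.3032) = 418.8056 / 161.9023 = 2.58678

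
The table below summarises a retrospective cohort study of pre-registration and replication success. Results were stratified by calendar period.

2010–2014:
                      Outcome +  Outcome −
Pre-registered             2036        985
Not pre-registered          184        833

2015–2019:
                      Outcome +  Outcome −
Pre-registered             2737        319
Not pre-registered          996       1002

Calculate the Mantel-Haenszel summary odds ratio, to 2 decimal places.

8.93

OR_MH = Σ(aᵢdᵢ/nᵢ) / Σ(bᵢcᵢ/nᵢ), where nᵢ is the stratum total.
Stratum 1 (2010–2014): n = 4038; a·d/n = 2036·833/4038 = 420.0069; b·c/n = 985·184/4038 = 44.8836
Stratum 2 (2015–2019): n = 5054; a·d/n = 2737·1002/5054 = 542.6343; b·c/n = 319·996/5054 = 62.8658
OR_MH = (420.0069 + 542.6343) / (44.8836 + 62.8658) = 962.6413 / 107.7495 = 8.93407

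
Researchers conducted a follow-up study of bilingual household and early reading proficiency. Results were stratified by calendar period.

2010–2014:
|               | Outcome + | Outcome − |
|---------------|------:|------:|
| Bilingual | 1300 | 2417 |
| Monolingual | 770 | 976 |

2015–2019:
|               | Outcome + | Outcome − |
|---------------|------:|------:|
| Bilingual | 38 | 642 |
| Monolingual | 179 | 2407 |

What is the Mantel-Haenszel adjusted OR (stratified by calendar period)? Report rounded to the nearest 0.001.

0.692

OR_MH = Σ(aᵢdᵢ/nᵢ) / Σ(bᵢcᵢ/nᵢ), where nᵢ is the stratum total.
Stratum 1 (2010–2014): n = 5463; a·d/n = 1300·976/5463 = 232.2533; b·c/n = 2417·770/5463 = 340.6718
Stratum 2 (2015–2019): n = 3266; a·d/n = 38·2407/3266 = 28.0055; b·c/n = 642·179/3266 = 35.1862
OR_MH = (232.2533 + 28.0055) / (340.6718 + 35.1862) = 260.2589 / 375.8580 = 0.69244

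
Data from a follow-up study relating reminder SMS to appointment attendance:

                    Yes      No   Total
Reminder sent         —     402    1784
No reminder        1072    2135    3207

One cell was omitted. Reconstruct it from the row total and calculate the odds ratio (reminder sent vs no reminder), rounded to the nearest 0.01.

6.85

The missing cell is in the exposed row: 1784 − 402 = 1382.
So a = 1382, b = 402, c = 1072, d = 2135.
OR = (a·d)/(b·c) = (1382 × 2135) / (402 × 1072) = 2950570 / 430944 = 6.84676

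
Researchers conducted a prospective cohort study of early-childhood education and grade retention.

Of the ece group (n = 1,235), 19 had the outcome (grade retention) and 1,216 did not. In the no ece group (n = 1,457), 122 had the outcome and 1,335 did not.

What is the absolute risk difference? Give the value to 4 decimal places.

-0.0683

From the description: a = 19, b = 1216, c = 122, d = 1335.
Risk in exposed = 19/1235 = 0.015385; risk in unexposed = 122/1457 = 0.083734.
Risk difference = 0.015385 − 0.083734 = -0.068349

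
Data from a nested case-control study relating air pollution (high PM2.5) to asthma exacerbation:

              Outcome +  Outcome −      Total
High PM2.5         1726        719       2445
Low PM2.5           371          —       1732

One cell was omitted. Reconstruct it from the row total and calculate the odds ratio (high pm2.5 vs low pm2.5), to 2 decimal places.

The missing cell is in the unexposed row: 1732 − 371 = 1361.
So a = 1726, b = 719, c = 371, d = 1361.
OR = (a·d)/(b·c) = (1726 × 1361) / (719 × 371) = 2349086 / 266749 = 8.80635

8.81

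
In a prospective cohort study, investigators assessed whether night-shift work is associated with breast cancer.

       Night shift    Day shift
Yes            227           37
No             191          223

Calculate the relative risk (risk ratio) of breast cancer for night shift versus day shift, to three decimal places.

Reading the table with exposure as columns: a = 227 (Night shift, case), b = 191 (Night shift, non-case), c = 37 (Day shift, case), d = 223.
Risk in exposed = 227/418 = 0.54306; risk in unexposed = 37/260 = 0.14231.
RR = 0.54306 / 0.14231 = 3.81611
The risk among the exposed is 3.82 times that among the unexposed.

3.816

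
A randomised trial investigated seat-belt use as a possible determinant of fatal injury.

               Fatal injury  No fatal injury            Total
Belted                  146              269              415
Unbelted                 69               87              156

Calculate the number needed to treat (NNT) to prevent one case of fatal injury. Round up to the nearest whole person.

12

Risk in treated group = 146/415 = 0.35181; risk in control = 69/156 = 0.44231.
Absolute risk reduction = 0.44231 − 0.35181 = 0.09050
NNT = 1 / ARR = 1 / 0.09050 = 11.050 → round up → 12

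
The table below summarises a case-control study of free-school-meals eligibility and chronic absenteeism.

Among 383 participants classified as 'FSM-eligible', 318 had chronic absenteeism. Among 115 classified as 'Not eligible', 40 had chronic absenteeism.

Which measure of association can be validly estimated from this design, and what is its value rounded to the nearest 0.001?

9.173

From the description: a = 318, b = 65, c = 40, d = 75.
This is a case-control study: participants were sampled on outcome status, so risks in the source population cannot be estimated directly — relative risk is not valid here. The odds ratio is the appropriate measure.
OR = (a·d)/(b·c) = (318 × 75) / (65 × 40) = 23850 / 2600 = 9.17308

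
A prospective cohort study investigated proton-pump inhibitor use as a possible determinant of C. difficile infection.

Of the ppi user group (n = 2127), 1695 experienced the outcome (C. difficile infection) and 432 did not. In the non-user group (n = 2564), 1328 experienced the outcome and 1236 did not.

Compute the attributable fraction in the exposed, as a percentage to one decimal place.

35.0

From the description: a = 1695, b = 432, c = 1328, d = 1236.
Risk in exposed = 1695/2127 = 0.79690; risk in unexposed = 1328/2564 = 0.51794.
RR = 0.79690/0.51794 = 1.53859
AR% = (RR − 1)/RR × 100 = (1.53859 − 1)/1.53859 × 100 = 35.0053%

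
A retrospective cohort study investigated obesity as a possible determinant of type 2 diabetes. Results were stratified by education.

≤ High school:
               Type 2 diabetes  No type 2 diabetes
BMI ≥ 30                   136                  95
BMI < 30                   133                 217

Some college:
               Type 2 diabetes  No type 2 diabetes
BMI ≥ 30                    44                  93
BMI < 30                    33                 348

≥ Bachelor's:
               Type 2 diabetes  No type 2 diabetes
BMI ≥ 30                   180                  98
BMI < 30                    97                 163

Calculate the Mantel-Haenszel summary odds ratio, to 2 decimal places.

2.98

OR_MH = Σ(aᵢdᵢ/nᵢ) / Σ(bᵢcᵢ/nᵢ), where nᵢ is the stratum total.
Stratum 1 (≤ High school): n = 581; a·d/n = 136·217/581 = 50.7952; b·c/n = 95·133/581 = 21.7470
Stratum 2 (Some college): n = 518; a·d/n = 44·348/518 = 29.5598; b·c/n = 93·33/518 = 5.9247
Stratum 3 (≥ Bachelor's): n = 538; a·d/n = 180·163/538 = 54.5353; b·c/n = 98·97/538 = 17.6691
OR_MH = (50.7952 + 29.5598 + 54.5353) / (21.7470 + 5.9247 + 17.6691) = 134.8903 / 45.3408 = 2.97503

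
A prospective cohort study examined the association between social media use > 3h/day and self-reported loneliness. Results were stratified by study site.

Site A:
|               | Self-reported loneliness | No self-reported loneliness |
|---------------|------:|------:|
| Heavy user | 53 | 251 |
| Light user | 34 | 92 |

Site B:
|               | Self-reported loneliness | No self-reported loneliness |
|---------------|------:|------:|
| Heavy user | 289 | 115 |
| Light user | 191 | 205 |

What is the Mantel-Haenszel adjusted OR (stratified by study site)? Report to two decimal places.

OR_MH = Σ(aᵢdᵢ/nᵢ) / Σ(bᵢcᵢ/nᵢ), where nᵢ is the stratum total.
Stratum 1 (Site A): n = 430; a·d/n = 53·92/430 = 11.3395; b·c/n = 251·34/430 = 19.8465
Stratum 2 (Site B): n = 800; a·d/n = 289·205/800 = 74.0563; b·c/n = 115·191/800 = 27.4563
OR_MH = (11.3395 + 74.0563) / (19.8465 + 27.4563) = 85.3958 / 47.3028 = 1.80530

1.81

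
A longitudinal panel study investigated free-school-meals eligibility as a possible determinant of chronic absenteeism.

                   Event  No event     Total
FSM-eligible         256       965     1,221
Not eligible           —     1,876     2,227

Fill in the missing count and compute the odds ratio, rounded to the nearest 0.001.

1.418

The missing cell is in the unexposed row: 2227 − 1876 = 351.
So a = 256, b = 965, c = 351, d = 1876.
OR = (a·d)/(b·c) = (256 × 1876) / (965 × 351) = 480256 / 338715 = 1.41788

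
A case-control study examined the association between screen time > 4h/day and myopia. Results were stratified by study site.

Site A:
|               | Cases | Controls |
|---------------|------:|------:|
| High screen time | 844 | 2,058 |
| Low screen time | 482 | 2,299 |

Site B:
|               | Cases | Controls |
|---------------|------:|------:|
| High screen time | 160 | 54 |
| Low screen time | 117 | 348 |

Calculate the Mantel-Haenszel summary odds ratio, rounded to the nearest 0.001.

2.303

OR_MH = Σ(aᵢdᵢ/nᵢ) / Σ(bᵢcᵢ/nᵢ), where nᵢ is the stratum total.
Stratum 1 (Site A): n = 5683; a·d/n = 844·2299/5683 = 341.4316; b·c/n = 2058·482/5683 = 174.5480
Stratum 2 (Site B): n = 679; a·d/n = 160·348/679 = 82.0029; b·c/n = 54·117/679 = 9.3049
OR_MH = (341.4316 + 82.0029) / (174.5480 + 9.3049) = 423.4346 / 183.8528 = 2.30312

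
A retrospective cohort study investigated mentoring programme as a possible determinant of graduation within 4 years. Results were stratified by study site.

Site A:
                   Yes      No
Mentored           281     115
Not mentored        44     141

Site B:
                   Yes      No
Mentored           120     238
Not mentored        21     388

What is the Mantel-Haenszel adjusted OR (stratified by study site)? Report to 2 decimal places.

8.47

OR_MH = Σ(aᵢdᵢ/nᵢ) / Σ(bᵢcᵢ/nᵢ), where nᵢ is the stratum total.
Stratum 1 (Site A): n = 581; a·d/n = 281·141/581 = 68.1945; b·c/n = 115·44/581 = 8.7091
Stratum 2 (Site B): n = 767; a·d/n = 120·388/767 = 60.7040; b·c/n = 238·21/767 = 6.5163
OR_MH = (68.1945 + 60.7040) / (8.7091 + 6.5163) = 128.8985 / 15.2254 = 8.46601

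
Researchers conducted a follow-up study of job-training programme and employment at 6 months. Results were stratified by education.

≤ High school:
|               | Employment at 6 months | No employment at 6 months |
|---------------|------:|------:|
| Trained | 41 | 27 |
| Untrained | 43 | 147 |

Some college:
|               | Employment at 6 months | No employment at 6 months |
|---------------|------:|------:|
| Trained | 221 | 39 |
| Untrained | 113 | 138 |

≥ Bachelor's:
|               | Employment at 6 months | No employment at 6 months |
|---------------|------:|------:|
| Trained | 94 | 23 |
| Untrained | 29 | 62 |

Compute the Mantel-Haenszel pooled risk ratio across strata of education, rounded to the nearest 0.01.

RR_MH = Σ(aᵢ·n₀ᵢ/nᵢ) / Σ(cᵢ·n₁ᵢ/nᵢ), with n₁ᵢ = aᵢ+bᵢ (exposed), n₀ᵢ = cᵢ+dᵢ (unexposed), nᵢ = n₁ᵢ+n₀ᵢ.
Stratum 1 (≤ High school): n₁ = 68, n₀ = 190, n = 258; a·n₀/n = 41·190/258 = 30.1938; c·n₁/n = 43·68/258 = 11.3333
Stratum 2 (Some college): n₁ = 260, n₀ = 251, n = 511; a·n₀/n = 221·251/511 = 108.5538; c·n₁/n = 113·260/511 = 57.4951
Stratum 3 (≥ Bachelor's): n₁ = 117, n₀ = 91, n = 208; a·n₀/n = 94·91/208 = 41.1250; c·n₁/n = 29·117/208 = 16.3125
RR_MH = (30.1938 + 108.5538 + 41.1250) / (11.3333 + 57.4951 + 16.3125) = 179.8726 / 85.1409 = 2.11265

2.11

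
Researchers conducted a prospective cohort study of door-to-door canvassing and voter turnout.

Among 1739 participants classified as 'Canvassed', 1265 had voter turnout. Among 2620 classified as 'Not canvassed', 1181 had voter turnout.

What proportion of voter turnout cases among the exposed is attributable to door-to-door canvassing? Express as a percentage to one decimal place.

From the description: a = 1265, b = 474, c = 1181, d = 1439.
Risk in exposed = 1265/1739 = 0.72743; risk in unexposed = 1181/2620 = 0.45076.
RR = 0.72743/0.45076 = 1.61377
AR% = (RR − 1)/RR × 100 = (1.61377 − 1)/1.61377 × 100 = 38.0334%

38.0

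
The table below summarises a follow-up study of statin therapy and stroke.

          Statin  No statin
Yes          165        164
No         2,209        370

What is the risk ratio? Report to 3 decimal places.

Reading the table with exposure as columns: a = 165 (Statin, case), b = 2209 (Statin, non-case), c = 164 (No statin, case), d = 370.
Risk in exposed = 165/2374 = 0.06950; risk in unexposed = 164/534 = 0.30712.
RR = 0.06950 / 0.30712 = 0.22631
The risk is 77% lower among the exposed than among the unexposed.

0.226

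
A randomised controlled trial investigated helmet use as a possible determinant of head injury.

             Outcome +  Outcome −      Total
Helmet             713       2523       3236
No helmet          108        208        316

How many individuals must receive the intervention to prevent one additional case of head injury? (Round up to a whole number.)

Risk in treated group = 713/3236 = 0.22033; risk in control = 108/316 = 0.34177.
Absolute risk reduction = 0.34177 − 0.22033 = 0.12144
NNT = 1 / ARR = 1 / 0.12144 = 8.235 → round up → 9

9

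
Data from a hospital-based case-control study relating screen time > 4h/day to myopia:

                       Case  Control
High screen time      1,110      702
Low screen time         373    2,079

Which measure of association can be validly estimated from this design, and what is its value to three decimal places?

Cells: a = 1110, b = 702, c = 373, d = 2079.
This is a hospital-based case-control study: participants were sampled on outcome status, so risks in the source population cannot be estimated directly — relative risk is not valid here. The odds ratio is the appropriate measure.
OR = (a·d)/(b·c) = (1110 × 2079) / (702 × 373) = 2307690 / 261846 = 8.81316

8.813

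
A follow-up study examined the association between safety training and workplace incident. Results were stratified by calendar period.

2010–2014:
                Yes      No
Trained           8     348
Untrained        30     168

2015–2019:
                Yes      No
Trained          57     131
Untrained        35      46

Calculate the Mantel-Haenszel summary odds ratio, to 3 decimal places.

0.339

OR_MH = Σ(aᵢdᵢ/nᵢ) / Σ(bᵢcᵢ/nᵢ), where nᵢ is the stratum total.
Stratum 1 (2010–2014): n = 554; a·d/n = 8·168/554 = 2.4260; b·c/n = 348·30/554 = 18.8448
Stratum 2 (2015–2019): n = 269; a·d/n = 57·46/269 = 9.7472; b·c/n = 131·35/269 = 17.0446
OR_MH = (2.4260 + 9.7472) / (18.8448 + 17.0446) = 12.1732 / 35.8894 = 0.33919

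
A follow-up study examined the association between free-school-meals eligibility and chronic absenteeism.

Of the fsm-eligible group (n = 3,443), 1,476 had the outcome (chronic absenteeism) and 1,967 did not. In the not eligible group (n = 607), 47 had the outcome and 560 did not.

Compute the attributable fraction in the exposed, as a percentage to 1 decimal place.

From the description: a = 1476, b = 1967, c = 47, d = 560.
Risk in exposed = 1476/3443 = 0.42870; risk in unexposed = 47/607 = 0.07743.
RR = 0.42870/0.07743 = 5.53656
AR% = (RR − 1)/RR × 100 = (5.53656 − 1)/5.53656 × 100 = 81.9382%

81.9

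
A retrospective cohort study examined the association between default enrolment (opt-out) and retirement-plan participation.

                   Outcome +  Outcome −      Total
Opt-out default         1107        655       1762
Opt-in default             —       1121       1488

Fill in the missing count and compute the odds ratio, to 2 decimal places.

The missing cell is in the unexposed row: 1488 − 1121 = 367.
So a = 1107, b = 655, c = 367, d = 1121.
OR = (a·d)/(b·c) = (1107 × 1121) / (655 × 367) = 1240947 / 240385 = 5.16233

5.16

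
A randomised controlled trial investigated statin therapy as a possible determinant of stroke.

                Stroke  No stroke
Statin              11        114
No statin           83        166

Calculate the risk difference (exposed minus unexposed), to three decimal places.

-0.245

Cells: a = 11, b = 114, c = 83, d = 166.
Risk in exposed = 11/125 = 0.088000; risk in unexposed = 83/249 = 0.333333.
Risk difference = 0.088000 − 0.333333 = -0.245333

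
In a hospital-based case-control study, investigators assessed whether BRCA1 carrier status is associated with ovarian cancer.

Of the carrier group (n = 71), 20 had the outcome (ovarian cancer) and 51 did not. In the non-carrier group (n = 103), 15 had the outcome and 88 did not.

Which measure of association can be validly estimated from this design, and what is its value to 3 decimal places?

2.301

From the description: a = 20, b = 51, c = 15, d = 88.
This is a hospital-based case-control study: participants were sampled on outcome status, so risks in the source population cannot be estimated directly — relative risk is not valid here. The odds ratio is the appropriate measure.
OR = (a·d)/(b·c) = (20 × 88) / (51 × 15) = 1760 / 765 = 2.30065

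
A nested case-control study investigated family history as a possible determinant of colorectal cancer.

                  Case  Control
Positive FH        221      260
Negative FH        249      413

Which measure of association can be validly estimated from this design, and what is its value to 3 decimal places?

Cells: a = 221, b = 260, c = 249, d = 413.
This is a nested case-control study: participants were sampled on outcome status, so risks in the source population cannot be estimated directly — relative risk is not valid here. The odds ratio is the appropriate measure.
OR = (a·d)/(b·c) = (221 × 413) / (260 × 249) = 91273 / 64740 = 1.40984

1.410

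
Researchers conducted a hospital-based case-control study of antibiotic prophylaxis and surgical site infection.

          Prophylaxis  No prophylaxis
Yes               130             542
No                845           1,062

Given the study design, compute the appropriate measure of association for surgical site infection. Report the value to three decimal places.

Reading the table with exposure as columns: a = 130 (Prophylaxis, case), b = 845 (Prophylaxis, non-case), c = 542 (No prophylaxis, case), d = 1062.
This is a hospital-based case-control study: participants were sampled on outcome status, so risks in the source population cannot be estimated directly — relative risk is not valid here. The odds ratio is the appropriate measure.
OR = (a·d)/(b·c) = (130 × 1062) / (845 × 542) = 138060 / 457990 = 0.30145

0.301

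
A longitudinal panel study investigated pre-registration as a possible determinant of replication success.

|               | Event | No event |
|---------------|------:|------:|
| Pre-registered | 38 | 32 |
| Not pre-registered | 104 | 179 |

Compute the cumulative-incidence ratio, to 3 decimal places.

1.477

Cells: a = 38, b = 32, c = 104, d = 179.
Risk in exposed = 38/70 = 0.54286; risk in unexposed = 104/283 = 0.36749.
RR = 0.54286 / 0.36749 = 1.47720
The risk among the exposed is 1.48 times that among the unexposed.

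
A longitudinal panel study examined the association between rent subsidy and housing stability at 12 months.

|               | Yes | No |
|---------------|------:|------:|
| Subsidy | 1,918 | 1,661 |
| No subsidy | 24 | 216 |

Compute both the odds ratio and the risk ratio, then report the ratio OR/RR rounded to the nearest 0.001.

1.939

Cells: a = 1918, b = 1661, c = 24, d = 216.
OR = (1918·216)/(1661·24) = 414288/39864 = 10.39253
Risk in exposed = 1918/3579 = 0.53590; risk in unexposed = 24/240 = 0.10000; RR = 5.35904
OR/RR = 10.39253 / 5.35904 = 1.93925
The outcome is not rare, so the OR lies further from 1 than the RR.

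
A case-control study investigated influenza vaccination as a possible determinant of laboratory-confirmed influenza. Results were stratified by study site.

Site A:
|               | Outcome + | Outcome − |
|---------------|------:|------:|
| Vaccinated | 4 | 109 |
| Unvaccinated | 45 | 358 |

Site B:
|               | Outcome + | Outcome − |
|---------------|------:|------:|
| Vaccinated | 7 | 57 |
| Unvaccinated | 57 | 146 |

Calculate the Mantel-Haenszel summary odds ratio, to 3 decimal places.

OR_MH = Σ(aᵢdᵢ/nᵢ) / Σ(bᵢcᵢ/nᵢ), where nᵢ is the stratum total.
Stratum 1 (Site A): n = 516; a·d/n = 4·358/516 = 2.7752; b·c/n = 109·45/516 = 9.5058
Stratum 2 (Site B): n = 267; a·d/n = 7·146/267 = 3.8277; b·c/n = 57·57/267 = 12.1685
OR_MH = (2.7752 + 3.8277) / (9.5058 + 12.1685) = 6.6029 / 21.6744 = 0.30464

0.305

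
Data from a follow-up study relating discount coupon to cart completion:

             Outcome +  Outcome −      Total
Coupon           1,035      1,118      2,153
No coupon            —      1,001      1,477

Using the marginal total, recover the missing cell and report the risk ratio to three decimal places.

1.492

The missing cell is in the unexposed row: 1477 − 1001 = 476.
So a = 1035, b = 1118, c = 476, d = 1001.
RR = [a/(a+b)] / [c/(c+d)] = (1035/2153) / (476/1477) = 0.48072/0.32227 = 1.49166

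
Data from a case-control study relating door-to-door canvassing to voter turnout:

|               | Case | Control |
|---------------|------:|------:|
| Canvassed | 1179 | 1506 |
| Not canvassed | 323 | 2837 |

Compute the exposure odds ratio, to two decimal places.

Cells: a = 1179, b = 1506, c = 323, d = 2837.
OR = (a·d)/(b·c) = (1179 × 2837) / (1506 × 323) = 3344823 / 486438 = 6.87615
The odds of voter turnout are about 6.88 times as high in the canvassed group.

6.88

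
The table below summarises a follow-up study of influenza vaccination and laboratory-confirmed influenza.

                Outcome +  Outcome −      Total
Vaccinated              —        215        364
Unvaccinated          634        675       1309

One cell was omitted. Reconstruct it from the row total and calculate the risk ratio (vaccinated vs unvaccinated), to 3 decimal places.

The missing cell is in the exposed row: 364 − 215 = 149.
So a = 149, b = 215, c = 634, d = 675.
RR = [a/(a+b)] / [c/(c+d)] = (149/364) / (634/1309) = 0.40934/0.48434 = 0.84515

0.845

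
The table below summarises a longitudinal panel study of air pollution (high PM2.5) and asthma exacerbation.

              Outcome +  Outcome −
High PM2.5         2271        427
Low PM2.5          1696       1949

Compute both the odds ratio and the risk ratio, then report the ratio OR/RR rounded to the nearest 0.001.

3.379

Cells: a = 2271, b = 427, c = 1696, d = 1949.
OR = (2271·1949)/(427·1696) = 4426179/724192 = 6.11189
Risk in exposed = 2271/2698 = 0.84173; risk in unexposed = 1696/3645 = 0.46529; RR = 1.80903
OR/RR = 6.11189 / 1.80903 = 3.37853
The outcome is not rare, so the OR lies further from 1 than the RR.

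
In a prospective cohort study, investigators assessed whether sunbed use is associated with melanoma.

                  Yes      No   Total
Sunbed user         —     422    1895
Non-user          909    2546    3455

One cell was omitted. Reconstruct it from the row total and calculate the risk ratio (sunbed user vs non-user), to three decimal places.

The missing cell is in the exposed row: 1895 − 422 = 1473.
So a = 1473, b = 422, c = 909, d = 2546.
RR = [a/(a+b)] / [c/(c+d)] = (1473/1895) / (909/3455) = 0.77731/0.26310 = 2.95446

2.954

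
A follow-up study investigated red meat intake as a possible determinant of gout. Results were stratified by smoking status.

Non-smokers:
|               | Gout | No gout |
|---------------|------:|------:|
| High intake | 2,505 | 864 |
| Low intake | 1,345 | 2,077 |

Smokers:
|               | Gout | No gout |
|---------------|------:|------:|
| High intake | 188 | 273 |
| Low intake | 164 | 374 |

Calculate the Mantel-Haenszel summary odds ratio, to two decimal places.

3.87

OR_MH = Σ(aᵢdᵢ/nᵢ) / Σ(bᵢcᵢ/nᵢ), where nᵢ is the stratum total.
Stratum 1 (Non-smokers): n = 6791; a·d/n = 2505·2077/6791 = 766.1442; b·c/n = 864·1345/6791 = 171.1206
Stratum 2 (Smokers): n = 999; a·d/n = 188·374/999 = 70.3824; b·c/n = 273·164/999 = 44.8168
OR_MH = (766.1442 + 70.3824) / (171.1206 + 44.8168) = 836.5265 / 215.9374 = 3.87393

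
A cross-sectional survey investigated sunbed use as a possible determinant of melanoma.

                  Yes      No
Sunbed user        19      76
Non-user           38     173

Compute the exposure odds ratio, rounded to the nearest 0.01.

Cells: a = 19, b = 76, c = 38, d = 173.
OR = (a·d)/(b·c) = (19 × 173) / (76 × 38) = 3287 / 2888 = 1.13816
The odds of melanoma are about 1.14 times as high in the sunbed user group.

1.14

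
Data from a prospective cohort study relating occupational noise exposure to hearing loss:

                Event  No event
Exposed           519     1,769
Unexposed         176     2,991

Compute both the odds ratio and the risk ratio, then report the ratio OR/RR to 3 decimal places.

1.222

Cells: a = 519, b = 1769, c = 176, d = 2991.
OR = (519·2991)/(1769·176) = 1552329/311344 = 4.98590
Risk in exposed = 519/2288 = 0.22684; risk in unexposed = 176/3167 = 0.05557; RR = 4.08175
OR/RR = 4.98590 / 4.08175 = 1.22151
The outcome is not rare, so the OR lies further from 1 than the RR.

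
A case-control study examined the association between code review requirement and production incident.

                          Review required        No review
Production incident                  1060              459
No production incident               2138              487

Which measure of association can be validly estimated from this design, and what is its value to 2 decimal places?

0.53

Reading the table with exposure as columns: a = 1060 (Review required, case), b = 2138 (Review required, non-case), c = 459 (No review, case), d = 487.
This is a case-control study: participants were sampled on outcome status, so risks in the source population cannot be estimated directly — relative risk is not valid here. The odds ratio is the appropriate measure.
OR = (a·d)/(b·c) = (1060 × 487) / (2138 × 459) = 516220 / 981342 = 0.52603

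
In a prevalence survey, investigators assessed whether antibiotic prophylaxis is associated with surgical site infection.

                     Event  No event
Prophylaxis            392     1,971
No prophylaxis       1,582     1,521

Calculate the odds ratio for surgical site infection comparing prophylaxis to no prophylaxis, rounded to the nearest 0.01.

0.19

Cells: a = 392, b = 1971, c = 1582, d = 1521.
OR = (a·d)/(b·c) = (392 × 1521) / (1971 × 1582) = 596232 / 3118122 = 0.19122
Exposure is associated with lower odds of surgical site infection (OR = 0.19 < 1).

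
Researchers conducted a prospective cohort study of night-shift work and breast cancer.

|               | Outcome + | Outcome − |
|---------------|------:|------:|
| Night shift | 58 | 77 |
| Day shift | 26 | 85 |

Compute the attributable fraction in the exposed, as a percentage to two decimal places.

45.48

Cells: a = 58, b = 77, c = 26, d = 85.
Risk in exposed = 58/135 = 0.42963; risk in unexposed = 26/111 = 0.23423.
RR = 0.42963/0.23423 = 1.83419
AR% = (RR − 1)/RR × 100 = (1.83419 − 1)/1.83419 × 100 = 45.4800%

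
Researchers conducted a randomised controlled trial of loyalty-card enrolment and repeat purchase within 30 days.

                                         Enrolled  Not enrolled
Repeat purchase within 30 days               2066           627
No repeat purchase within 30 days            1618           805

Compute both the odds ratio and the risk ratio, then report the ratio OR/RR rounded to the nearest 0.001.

1.280

Reading the table with exposure as columns: a = 2066 (Enrolled, case), b = 1618 (Enrolled, non-case), c = 627 (Not enrolled, case), d = 805.
OR = (2066·805)/(1618·627) = 1663130/1014486 = 1.63938
Risk in exposed = 2066/3684 = 0.56080; risk in unexposed = 627/1432 = 0.43785; RR = 1.28081
OR/RR = 1.63938 / 1.28081 = 1.27995
The outcome is not rare, so the OR lies further from 1 than the RR.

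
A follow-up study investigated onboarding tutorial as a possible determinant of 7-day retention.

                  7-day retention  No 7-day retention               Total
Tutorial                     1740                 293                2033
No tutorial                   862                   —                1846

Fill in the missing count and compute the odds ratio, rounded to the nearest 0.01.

6.78

The missing cell is in the unexposed row: 1846 − 862 = 984.
So a = 1740, b = 293, c = 862, d = 984.
OR = (a·d)/(b·c) = (1740 × 984) / (293 × 862) = 1712160 / 252566 = 6.77906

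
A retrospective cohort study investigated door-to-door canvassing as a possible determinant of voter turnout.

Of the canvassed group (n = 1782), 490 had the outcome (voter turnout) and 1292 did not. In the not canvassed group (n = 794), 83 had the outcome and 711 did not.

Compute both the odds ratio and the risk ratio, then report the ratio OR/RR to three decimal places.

1.235

From the description: a = 490, b = 1292, c = 83, d = 711.
OR = (490·711)/(1292·83) = 348390/107236 = 3.24882
Risk in exposed = 490/1782 = 0.27497; risk in unexposed = 83/794 = 0.10453; RR = 2.63045
OR/RR = 3.24882 / 2.63045 = 1.23508
The outcome is not rare, so the OR lies further from 1 than the RR.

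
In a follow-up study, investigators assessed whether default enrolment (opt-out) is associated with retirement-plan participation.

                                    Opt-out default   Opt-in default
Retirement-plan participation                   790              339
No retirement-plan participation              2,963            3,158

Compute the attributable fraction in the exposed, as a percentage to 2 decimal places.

53.95

Reading the table with exposure as columns: a = 790 (Opt-out default, case), b = 2963 (Opt-out default, non-case), c = 339 (Opt-in default, case), d = 3158.
Risk in exposed = 790/3753 = 0.21050; risk in unexposed = 339/3497 = 0.09694.
RR = 0.21050/0.09694 = 2.17142
AR% = (RR − 1)/RR × 100 = (2.17142 − 1)/2.17142 × 100 = 53.9473%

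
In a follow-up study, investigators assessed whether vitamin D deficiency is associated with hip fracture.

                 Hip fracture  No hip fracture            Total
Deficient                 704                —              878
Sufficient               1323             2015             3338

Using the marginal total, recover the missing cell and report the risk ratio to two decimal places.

2.02

The missing cell is in the exposed row: 878 − 704 = 174.
So a = 704, b = 174, c = 1323, d = 2015.
RR = [a/(a+b)] / [c/(c+d)] = (704/878) / (1323/3338) = 0.80182/0.39635 = 2.02304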